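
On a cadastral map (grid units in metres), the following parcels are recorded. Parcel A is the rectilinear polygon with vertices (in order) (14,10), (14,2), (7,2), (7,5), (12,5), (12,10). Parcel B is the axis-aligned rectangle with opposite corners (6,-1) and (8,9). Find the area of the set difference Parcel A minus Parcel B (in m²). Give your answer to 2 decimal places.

28.00

|Parcel A| = 31, |Parcel A∩Parcel B| = 3.
|Parcel A ∖ Parcel B| = |Parcel A| − |Parcel A∩Parcel B| = 31 − 3 = 28.00.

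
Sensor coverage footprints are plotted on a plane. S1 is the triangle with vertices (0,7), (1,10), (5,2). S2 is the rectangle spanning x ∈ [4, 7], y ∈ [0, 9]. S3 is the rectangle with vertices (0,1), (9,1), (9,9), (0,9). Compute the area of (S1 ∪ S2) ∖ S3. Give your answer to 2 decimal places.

3.42

|S1 ∪ S2| = 36.5.
|(S1 ∪ S2) ∩ S3| = 33.0833.
|(S1 ∪ S2) ∖ S3| = 36.5 − 33.0833 = 3.42.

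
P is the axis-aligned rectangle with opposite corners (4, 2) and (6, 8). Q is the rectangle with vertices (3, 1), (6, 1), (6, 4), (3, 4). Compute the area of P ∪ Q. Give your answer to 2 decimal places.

By inclusion–exclusion:
Individual areas: |P| = 12, |Q| = 9.
|P∩Q|: x∈[4,6], y∈[2,4] → 2·2 = 4.
|P ∪ Q| = 21 − 4 = 17.00.

17.00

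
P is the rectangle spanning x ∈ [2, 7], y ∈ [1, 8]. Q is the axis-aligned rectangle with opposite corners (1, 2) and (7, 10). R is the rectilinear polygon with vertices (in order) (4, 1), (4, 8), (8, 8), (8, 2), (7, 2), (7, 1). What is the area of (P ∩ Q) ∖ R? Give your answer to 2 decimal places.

|P ∩ Q| = 30.
|(P ∩ Q) ∩ R| = 18.
|(P ∩ Q) ∖ R| = 30 − 18 = 12.00.

12.00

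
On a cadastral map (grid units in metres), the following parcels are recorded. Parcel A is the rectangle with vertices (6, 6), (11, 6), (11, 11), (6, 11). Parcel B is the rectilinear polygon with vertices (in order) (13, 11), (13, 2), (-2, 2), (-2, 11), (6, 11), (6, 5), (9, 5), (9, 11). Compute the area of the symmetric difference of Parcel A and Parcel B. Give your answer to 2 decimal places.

122.00

|Parcel A| = 25, |Parcel B| = 117, |Parcel A∩Parcel B| = 10.
|Parcel A △ Parcel B| = |Parcel A| + |Parcel B| − 2·|Parcel A∩Parcel B| = 25 + 117 − 20 = 122.00.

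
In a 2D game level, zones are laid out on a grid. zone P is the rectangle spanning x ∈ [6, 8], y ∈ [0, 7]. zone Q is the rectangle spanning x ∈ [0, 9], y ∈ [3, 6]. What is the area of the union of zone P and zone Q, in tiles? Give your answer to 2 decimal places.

By inclusion–exclusion:
Individual areas: |zone P| = 14, |zone Q| = 27.
|zone P∩zone Q|: x∈[6,8], y∈[3,6] → 2·3 = 6.
|zone P ∪ zone Q| = 41 − 6 = 35.00.

35.00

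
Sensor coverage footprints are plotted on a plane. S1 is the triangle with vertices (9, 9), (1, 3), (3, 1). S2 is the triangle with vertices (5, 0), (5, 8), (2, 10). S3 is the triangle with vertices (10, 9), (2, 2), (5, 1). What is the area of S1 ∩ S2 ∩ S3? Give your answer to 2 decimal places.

1.10

The intersection is the polygon with vertices (5,3.667), (4.214,2.619), (3.901,3.663), (5,4.625).
By the shoelace formula its area is 1.10.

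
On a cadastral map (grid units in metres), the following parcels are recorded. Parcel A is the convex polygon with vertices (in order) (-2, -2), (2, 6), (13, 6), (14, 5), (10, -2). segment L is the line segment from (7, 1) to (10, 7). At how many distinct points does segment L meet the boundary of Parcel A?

The segment meets the boundary at (9.5,6).

1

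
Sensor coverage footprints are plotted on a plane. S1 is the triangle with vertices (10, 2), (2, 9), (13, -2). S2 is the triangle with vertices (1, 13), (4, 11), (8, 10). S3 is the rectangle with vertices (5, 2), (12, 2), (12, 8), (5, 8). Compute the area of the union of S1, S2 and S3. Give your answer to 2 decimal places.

47.06

By inclusion–exclusion:
Individual areas: |S1| = 5.5, |S2| = 2.5, |S3| = 42.
|S1∩S2| = 0.
|S1∩S3| = 2.9375.
|S2∩S3| = 0.
|S1∩S2∩S3| = 0.
|S1 ∪ S2 ∪ S3| = 50 − 2.9375 + 0 = 47.06.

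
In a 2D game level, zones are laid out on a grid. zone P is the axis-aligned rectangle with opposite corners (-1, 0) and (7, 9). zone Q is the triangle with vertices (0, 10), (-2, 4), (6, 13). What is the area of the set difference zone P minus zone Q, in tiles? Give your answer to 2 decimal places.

|zone P| = 72, |zone P∩zone Q| = 6.0069.
|zone P ∖ zone Q| = |zone P| − |zone P∩zone Q| = 72 − 6.0069 = 65.99.

65.99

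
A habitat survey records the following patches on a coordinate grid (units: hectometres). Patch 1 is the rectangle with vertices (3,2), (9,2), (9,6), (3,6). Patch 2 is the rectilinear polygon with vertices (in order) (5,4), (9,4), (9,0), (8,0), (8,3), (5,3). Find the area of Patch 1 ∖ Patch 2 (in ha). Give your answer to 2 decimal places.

19.00

|Patch 1| = 24, |Patch 1∩Patch 2| = 5.
|Patch 1 ∖ Patch 2| = |Patch 1| − |Patch 1∩Patch 2| = 24 − 5 = 19.00.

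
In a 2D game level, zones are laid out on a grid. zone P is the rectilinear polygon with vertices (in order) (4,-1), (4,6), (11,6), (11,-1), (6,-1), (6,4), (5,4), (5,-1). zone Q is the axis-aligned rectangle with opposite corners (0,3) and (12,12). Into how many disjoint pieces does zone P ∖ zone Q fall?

2

zone P ∖ zone Q splits into 2 disjoint pieces (area 4, area 20).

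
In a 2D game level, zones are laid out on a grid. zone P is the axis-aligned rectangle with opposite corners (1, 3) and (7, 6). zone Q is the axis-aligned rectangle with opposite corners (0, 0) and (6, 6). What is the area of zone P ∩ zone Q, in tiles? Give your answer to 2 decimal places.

|zone P∩zone Q|: x∈[1,6], y∈[3,6] → 5·3 = 15.

15.00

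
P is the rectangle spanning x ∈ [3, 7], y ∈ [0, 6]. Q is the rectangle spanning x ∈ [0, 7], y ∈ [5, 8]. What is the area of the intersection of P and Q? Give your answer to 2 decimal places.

|P∩Q|: x∈[3,7], y∈[5,6] → 4·1 = 4.

4.00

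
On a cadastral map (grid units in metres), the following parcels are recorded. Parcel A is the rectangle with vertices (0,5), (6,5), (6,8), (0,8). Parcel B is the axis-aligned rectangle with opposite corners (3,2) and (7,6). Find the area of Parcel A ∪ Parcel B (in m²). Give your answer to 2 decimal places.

By inclusion–exclusion:
Individual areas: |Parcel A| = 18, |Parcel B| = 16.
|Parcel A∩Parcel B|: x∈[3,6], y∈[5,6] → 3·1 = 3.
|Parcel A ∪ Parcel B| = 34 − 3 = 31.00.

31.00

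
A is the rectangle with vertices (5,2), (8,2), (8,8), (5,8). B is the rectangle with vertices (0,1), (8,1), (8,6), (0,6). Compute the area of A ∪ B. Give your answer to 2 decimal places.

46.00

By inclusion–exclusion:
Individual areas: |A| = 18, |B| = 40.
|A∩B|: x∈[5,8], y∈[2,6] → 3·4 = 12.
|A ∪ B| = 58 − 12 = 46.00.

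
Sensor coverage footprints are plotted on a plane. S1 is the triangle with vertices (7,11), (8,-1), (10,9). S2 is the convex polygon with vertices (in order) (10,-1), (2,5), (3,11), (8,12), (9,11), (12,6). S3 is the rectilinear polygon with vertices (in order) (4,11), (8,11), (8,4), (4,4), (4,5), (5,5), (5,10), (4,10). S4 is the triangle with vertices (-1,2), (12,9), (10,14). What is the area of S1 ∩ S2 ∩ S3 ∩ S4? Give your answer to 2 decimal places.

3.19

The intersection is the polygon with vertices (8,6.846), (7.374,6.509), (7.021,10.75), (7.155,10.897), (8,10.333).
By the shoelace formula its area is 3.19.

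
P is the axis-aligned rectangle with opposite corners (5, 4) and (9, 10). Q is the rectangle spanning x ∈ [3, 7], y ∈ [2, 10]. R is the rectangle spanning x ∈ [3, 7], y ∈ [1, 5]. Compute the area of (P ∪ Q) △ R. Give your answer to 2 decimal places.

|P ∪ Q| = 44.
|(P ∪ Q) ∩ R| = 12.
|(P ∪ Q) △ R| = 44 + 16 − 24 = 36.00.

36.00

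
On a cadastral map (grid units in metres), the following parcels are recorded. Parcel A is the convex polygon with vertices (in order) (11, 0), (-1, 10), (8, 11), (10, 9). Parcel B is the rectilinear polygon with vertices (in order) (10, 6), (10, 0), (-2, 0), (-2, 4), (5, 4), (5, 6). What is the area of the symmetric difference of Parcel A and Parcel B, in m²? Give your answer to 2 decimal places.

|Parcel A| = 59, |Parcel B| = 58, |Parcel A∩Parcel B| = 15.4167.
|Parcel A △ Parcel B| = |Parcel A| + |Parcel B| − 2·|Parcel A∩Parcel B| = 59 + 58 − 30.8333 = 86.17.

86.17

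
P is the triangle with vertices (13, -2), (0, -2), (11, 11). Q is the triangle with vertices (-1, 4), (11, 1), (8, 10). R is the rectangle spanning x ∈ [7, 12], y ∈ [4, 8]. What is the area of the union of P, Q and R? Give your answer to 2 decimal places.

111.98

By inclusion–exclusion:
Individual areas: |P| = 84.5, |Q| = 49.5, |R| = 20.
|P∩Q| = 22.9641.
|P∩R| = 17.7955.
|Q∩R| = 9.3333.
|P∩Q∩R| = 8.0711.
|P ∪ Q ∪ R| = 154 − 50.0929 + 8.0711 = 111.98.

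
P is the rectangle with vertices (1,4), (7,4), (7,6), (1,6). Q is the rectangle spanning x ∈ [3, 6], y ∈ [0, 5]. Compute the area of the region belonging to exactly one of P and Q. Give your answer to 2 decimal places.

|P∩Q|: x∈[3,6], y∈[4,5] → 3·1 = 3.
|P △ Q| = |P| + |Q| − 2·|P∩Q| = 12 + 15 − 6 = 21.00.

21.00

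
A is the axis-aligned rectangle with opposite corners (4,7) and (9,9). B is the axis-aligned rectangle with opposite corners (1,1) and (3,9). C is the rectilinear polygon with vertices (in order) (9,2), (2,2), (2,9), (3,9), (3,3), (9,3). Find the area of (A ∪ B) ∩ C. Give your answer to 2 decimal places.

The region (A ∪ B) ∩ C is the polygon with vertices (3,2), (2,2), (2,9), (3,9), (3,3).
By the shoelace formula its area is 7.00.

7.00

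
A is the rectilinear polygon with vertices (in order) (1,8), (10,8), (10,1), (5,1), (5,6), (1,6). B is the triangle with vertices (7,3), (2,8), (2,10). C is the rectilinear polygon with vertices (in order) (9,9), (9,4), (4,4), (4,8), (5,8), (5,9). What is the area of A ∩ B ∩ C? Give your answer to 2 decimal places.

1.17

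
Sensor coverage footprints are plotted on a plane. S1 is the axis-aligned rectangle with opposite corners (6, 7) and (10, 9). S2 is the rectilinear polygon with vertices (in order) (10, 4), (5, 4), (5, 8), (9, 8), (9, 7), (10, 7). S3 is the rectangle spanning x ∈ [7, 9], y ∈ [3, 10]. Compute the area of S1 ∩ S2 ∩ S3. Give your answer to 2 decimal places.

2.00

The intersection is the polygon with vertices (9,8), (9,7), (7,7), (7,8).
By the shoelace formula its area is 2.00.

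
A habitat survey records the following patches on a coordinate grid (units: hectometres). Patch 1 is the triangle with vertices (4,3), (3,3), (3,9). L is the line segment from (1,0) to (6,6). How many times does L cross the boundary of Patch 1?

The segment meets the boundary at (3.917,3.5), (3.5,3).

2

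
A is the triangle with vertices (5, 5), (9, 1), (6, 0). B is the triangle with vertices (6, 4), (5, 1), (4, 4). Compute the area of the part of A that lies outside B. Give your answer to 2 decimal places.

|A| = 8, |A∩B| = 0.6.
|A ∖ B| = |A| − |A∩B| = 8 − 0.6 = 7.40.

7.40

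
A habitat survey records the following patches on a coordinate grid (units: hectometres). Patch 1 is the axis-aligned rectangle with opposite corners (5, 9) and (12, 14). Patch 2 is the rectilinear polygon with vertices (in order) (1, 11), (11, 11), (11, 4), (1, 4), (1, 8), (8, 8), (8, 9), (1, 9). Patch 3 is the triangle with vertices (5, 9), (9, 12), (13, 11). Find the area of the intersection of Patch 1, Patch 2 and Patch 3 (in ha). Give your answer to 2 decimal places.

The intersection is the polygon with vertices (11,11), (11,10.5), (5,9), (7.667,11).
By the shoelace formula its area is 4.83.

4.83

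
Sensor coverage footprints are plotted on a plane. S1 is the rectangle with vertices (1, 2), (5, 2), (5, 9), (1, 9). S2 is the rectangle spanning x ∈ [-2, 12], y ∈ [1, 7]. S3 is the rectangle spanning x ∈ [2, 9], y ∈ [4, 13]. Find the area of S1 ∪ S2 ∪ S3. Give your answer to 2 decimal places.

By inclusion–exclusion:
Individual areas: |S1| = 28, |S2| = 84, |S3| = 63.
|S1∩S2|: x∈[1,5], y∈[2,7] → 4·5 = 20.
|S1∩S3|: x∈[2,5], y∈[4,9] → 3·5 = 15.
|S2∩S3|: x∈[2,9], y∈[4,7] → 7·3 = 21.
|S1∩S2∩S3| = 9.
|S1 ∪ S2 ∪ S3| = 175 − 56 + 9 = 128.00.

128.00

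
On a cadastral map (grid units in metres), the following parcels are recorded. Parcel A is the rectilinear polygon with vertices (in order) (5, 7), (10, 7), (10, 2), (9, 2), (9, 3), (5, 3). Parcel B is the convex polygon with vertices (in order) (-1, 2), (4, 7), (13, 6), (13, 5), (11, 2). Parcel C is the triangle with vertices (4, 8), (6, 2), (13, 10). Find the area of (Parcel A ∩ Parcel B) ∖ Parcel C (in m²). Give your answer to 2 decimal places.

7.22

|Parcel A ∩ Parcel B| = 19.0556.
|(Parcel A ∩ Parcel B) ∩ Parcel C| = 11.8311.
|(Parcel A ∩ Parcel B) ∖ Parcel C| = 19.0556 − 11.8311 = 7.22.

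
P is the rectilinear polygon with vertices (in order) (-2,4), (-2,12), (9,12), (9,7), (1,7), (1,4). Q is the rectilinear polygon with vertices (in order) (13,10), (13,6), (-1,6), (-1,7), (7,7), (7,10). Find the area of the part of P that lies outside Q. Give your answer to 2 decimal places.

|P| = 64, |P∩Q| = 8.
|P ∖ Q| = |P| − |P∩Q| = 64 − 8 = 56.00.

56.00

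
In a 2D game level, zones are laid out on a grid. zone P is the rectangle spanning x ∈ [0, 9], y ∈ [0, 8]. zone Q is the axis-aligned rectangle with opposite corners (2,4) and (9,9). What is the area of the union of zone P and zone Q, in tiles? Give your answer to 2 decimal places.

By inclusion–exclusion:
Individual areas: |zone P| = 72, |zone Q| = 35.
|zone P∩zone Q|: x∈[2,9], y∈[4,8] → 7·4 = 28.
|zone P ∪ zone Q| = 107 − 28 = 79.00.

79.00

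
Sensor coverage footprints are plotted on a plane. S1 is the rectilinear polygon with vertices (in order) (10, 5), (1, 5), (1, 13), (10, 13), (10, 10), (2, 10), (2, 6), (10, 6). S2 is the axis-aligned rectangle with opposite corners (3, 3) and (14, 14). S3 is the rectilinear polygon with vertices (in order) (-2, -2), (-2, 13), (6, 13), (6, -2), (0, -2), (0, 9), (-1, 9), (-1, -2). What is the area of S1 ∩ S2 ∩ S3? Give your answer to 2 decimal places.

12.00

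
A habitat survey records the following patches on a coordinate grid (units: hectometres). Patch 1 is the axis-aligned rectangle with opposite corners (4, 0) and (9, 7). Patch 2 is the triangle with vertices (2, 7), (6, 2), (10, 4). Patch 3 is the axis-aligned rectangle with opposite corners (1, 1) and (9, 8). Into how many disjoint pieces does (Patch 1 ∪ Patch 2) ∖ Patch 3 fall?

2

(Patch 1 ∪ Patch 2) ∖ Patch 3 splits into 2 disjoint pieces (area 5, area 0.4375).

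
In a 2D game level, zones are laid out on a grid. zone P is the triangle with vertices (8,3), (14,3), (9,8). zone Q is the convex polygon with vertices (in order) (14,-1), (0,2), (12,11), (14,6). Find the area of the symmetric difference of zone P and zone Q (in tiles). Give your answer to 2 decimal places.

73.00

|zone P| = 15, |zone Q| = 88, |zone P∩zone Q| = 15.
|zone P △ zone Q| = |zone P| + |zone Q| − 2·|zone P∩zone Q| = 15 + 88 − 30 = 73.00.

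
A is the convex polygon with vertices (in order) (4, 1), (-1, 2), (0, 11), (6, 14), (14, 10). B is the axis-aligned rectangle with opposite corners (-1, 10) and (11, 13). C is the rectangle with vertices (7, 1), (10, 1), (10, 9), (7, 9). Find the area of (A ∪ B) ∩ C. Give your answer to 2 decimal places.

11.85

The region (A ∪ B) ∩ C is the polygon with vertices (7,3.7), (7,9), (10,9), (10,6.4).
By the shoelace formula its area is 11.85.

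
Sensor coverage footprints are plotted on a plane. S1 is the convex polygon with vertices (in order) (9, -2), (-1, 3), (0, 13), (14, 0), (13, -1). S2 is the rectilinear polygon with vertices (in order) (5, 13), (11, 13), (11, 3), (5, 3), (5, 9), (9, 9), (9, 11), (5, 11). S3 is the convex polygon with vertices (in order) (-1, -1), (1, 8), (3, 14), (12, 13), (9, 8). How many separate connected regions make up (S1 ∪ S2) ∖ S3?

(S1 ∪ S2) ∖ S3 splits into 2 disjoint pieces (area 14.0455, area 65.7015).

2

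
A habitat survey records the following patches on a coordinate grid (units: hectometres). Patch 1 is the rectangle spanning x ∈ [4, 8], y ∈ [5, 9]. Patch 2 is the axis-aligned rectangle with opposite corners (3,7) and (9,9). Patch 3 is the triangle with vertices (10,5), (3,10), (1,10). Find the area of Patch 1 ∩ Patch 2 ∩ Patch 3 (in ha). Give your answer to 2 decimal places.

The intersection is the polygon with vertices (6.4,7), (4,8.333), (4,9), (4.4,9), (7.2,7).
By the shoelace formula its area is 2.00.

2.00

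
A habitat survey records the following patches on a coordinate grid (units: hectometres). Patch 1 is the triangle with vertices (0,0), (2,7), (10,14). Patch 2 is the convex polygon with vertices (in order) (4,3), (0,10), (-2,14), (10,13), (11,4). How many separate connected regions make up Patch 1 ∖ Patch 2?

2

Patch 1 ∖ Patch 2 splits into 2 disjoint pieces (area 6.3492, area 0.1847).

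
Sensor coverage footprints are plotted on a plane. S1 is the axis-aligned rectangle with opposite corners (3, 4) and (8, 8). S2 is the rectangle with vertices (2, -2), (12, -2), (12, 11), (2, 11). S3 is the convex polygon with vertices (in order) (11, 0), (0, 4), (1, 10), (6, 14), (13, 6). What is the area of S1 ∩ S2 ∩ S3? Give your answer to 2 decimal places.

20.00

The intersection is the polygon with vertices (3,8), (8,8), (8,4), (3,4).
By the shoelace formula its area is 20.00.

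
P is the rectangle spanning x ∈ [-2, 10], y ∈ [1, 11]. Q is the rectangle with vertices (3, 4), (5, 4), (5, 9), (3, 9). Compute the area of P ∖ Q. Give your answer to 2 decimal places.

110.00

|P∩Q|: x∈[3,5], y∈[4,9] → 2·5 = 10.
|P| = 120.
|P ∖ Q| = |P| − |P∩Q| = 120 − 10 = 110.00.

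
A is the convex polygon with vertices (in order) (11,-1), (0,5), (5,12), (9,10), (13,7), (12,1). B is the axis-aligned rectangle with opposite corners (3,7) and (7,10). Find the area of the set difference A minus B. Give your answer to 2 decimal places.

82.73

|A| = 94.5, |A∩B| = 11.7714.
|A ∖ B| = |A| − |A∩B| = 94.5 − 11.7714 = 82.73.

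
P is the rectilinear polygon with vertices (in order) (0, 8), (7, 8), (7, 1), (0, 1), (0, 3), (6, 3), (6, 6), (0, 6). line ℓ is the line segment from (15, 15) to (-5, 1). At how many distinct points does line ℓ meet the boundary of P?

2

The segment meets the boundary at (2.143,6), (5,8).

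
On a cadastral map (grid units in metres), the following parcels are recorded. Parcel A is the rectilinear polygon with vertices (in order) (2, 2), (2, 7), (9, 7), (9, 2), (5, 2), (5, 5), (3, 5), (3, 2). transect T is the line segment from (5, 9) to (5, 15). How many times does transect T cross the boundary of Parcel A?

The segment lies entirely outside Parcel A and never meets its boundary.

0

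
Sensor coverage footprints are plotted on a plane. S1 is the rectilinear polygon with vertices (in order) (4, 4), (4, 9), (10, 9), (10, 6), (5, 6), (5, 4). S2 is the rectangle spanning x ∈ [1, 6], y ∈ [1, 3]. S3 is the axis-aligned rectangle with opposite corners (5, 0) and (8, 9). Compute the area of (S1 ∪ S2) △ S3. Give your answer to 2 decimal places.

|S1 ∪ S2| = 30.
|(S1 ∪ S2) ∩ S3| = 11.
|(S1 ∪ S2) △ S3| = 30 + 27 − 22 = 35.00.

35.00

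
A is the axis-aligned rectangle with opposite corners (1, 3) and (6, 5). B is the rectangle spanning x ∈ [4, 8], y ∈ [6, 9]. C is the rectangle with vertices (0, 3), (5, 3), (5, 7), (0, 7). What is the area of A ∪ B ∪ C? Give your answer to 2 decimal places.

By inclusion–exclusion:
Individual areas: |A| = 10, |B| = 12, |C| = 20.
|A∩B| = 0 (no overlap).
|A∩C|: x∈[1,5], y∈[3,5] → 4·2 = 8.
|B∩C|: x∈[4,5], y∈[6,7] → 1·1 = 1.
|A∩B∩C| = 0.
|A ∪ B ∪ C| = 42 − 9 + 0 = 33.00.

33.00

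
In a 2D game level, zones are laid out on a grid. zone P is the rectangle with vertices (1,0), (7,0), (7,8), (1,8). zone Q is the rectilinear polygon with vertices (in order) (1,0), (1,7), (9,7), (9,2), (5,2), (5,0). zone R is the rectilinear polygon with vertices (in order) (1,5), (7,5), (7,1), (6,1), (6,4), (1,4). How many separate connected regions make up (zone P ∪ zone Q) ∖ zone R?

2

(zone P ∪ zone Q) ∖ zone R splits into 2 disjoint pieces (area 21, area 28).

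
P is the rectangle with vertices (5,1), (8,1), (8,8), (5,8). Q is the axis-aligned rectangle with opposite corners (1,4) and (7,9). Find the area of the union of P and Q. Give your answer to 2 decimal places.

43.00

By inclusion–exclusion:
Individual areas: |P| = 21, |Q| = 30.
|P∩Q|: x∈[5,7], y∈[4,8] → 2·4 = 8.
|P ∪ Q| = 51 − 8 = 43.00.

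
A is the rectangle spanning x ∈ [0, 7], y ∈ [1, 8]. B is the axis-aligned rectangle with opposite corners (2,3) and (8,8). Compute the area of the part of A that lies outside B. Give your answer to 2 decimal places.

|A∩B|: x∈[2,7], y∈[3,8] → 5·5 = 25.
|A| = 49.
|A ∖ B| = |A| − |A∩B| = 49 − 25 = 24.00.

24.00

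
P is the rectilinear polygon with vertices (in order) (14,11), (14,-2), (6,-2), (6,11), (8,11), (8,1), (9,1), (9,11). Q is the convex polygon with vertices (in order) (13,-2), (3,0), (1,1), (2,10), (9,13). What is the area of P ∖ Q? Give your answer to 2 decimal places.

40.43

|P| = 94, |P∩Q| = 53.5667.
|P ∖ Q| = |P| − |P∩Q| = 94 − 53.5667 = 40.43.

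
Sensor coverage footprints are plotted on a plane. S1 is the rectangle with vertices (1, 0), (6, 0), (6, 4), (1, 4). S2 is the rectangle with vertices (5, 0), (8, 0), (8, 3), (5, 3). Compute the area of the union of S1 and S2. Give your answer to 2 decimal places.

26.00

By inclusion–exclusion:
Individual areas: |S1| = 20, |S2| = 9.
|S1∩S2|: x∈[5,6], y∈[0,3] → 1·3 = 3.
|S1 ∪ S2| = 29 − 3 = 26.00.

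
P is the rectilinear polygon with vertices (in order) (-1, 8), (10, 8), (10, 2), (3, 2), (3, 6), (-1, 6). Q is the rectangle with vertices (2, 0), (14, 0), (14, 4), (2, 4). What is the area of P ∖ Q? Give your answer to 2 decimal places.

|P| = 50, |P∩Q| = 14.
|P ∖ Q| = |P| − |P∩Q| = 50 − 14 = 36.00.

36.00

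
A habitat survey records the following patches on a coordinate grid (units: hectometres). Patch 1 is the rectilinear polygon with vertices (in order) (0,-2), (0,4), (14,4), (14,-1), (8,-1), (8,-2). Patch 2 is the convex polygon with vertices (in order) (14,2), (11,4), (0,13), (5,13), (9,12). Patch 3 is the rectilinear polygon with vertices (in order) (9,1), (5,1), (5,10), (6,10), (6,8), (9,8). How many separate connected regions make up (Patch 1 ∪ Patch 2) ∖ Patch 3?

1

(Patch 1 ∪ Patch 2) ∖ Patch 3 is a single connected region.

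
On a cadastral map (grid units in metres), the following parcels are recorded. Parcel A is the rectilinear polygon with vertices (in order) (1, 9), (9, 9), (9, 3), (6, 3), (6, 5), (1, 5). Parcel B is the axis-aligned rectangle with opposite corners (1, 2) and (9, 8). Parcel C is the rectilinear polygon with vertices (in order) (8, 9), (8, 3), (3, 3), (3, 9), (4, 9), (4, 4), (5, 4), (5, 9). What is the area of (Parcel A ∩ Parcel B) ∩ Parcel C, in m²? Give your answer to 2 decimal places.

16.00

|Parcel A ∩ Parcel B| = 30.
|(Parcel A ∩ Parcel B) ∩ Parcel C| = 16.00.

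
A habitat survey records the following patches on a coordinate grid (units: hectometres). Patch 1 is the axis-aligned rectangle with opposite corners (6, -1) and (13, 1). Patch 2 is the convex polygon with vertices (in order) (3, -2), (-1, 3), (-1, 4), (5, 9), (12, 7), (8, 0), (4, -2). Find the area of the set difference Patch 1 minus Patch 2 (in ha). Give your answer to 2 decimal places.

|Patch 1| = 14, |Patch 1∩Patch 2| = 3.2857.
|Patch 1 ∖ Patch 2| = |Patch 1| − |Patch 1∩Patch 2| = 14 − 3.2857 = 10.71.

10.71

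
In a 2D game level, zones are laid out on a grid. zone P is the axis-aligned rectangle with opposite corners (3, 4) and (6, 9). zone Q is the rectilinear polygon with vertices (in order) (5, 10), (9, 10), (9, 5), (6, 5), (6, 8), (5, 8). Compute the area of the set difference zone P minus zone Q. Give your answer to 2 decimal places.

|zone P| = 15, |zone P∩zone Q| = 1.
|zone P ∖ zone Q| = |zone P| − |zone P∩zone Q| = 15 − 1 = 14.00.

14.00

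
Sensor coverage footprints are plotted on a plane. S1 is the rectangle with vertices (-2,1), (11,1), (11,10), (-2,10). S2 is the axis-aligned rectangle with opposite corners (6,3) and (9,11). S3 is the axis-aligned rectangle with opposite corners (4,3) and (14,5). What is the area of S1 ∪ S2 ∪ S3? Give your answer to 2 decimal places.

126.00

By inclusion–exclusion:
Individual areas: |S1| = 117, |S2| = 24, |S3| = 20.
|S1∩S2|: x∈[6,9], y∈[3,10] → 3·7 = 21.
|S1∩S3|: x∈[4,11], y∈[3,5] → 7·2 = 14.
|S2∩S3|: x∈[6,9], y∈[3,5] → 3·2 = 6.
|S1∩S2∩S3| = 6.
|S1 ∪ S2 ∪ S3| = 161 − 41 + 6 = 126.00.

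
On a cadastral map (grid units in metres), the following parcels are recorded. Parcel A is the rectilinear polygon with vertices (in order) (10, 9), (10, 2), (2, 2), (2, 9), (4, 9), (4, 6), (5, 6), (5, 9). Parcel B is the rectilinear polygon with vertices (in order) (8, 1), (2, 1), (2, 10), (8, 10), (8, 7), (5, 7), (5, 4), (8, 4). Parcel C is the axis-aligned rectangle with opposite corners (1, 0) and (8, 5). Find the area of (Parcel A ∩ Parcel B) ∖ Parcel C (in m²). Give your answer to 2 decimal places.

|Parcel A ∩ Parcel B| = 30.
|(Parcel A ∩ Parcel B) ∩ Parcel C| = 15.
|(Parcel A ∩ Parcel B) ∖ Parcel C| = 30 − 15 = 15.00.

15.00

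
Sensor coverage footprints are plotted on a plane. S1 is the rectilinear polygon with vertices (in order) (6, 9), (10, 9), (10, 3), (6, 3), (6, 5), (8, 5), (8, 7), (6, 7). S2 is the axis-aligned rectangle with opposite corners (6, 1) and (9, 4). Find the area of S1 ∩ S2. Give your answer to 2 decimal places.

The intersection is the polygon with vertices (6,3), (6,4), (9,4), (9,3).
By the shoelace formula its area is 3.00.

3.00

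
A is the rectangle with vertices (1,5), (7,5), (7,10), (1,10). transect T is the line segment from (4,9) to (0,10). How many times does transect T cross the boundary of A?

1

The segment meets the boundary at (1,9.75).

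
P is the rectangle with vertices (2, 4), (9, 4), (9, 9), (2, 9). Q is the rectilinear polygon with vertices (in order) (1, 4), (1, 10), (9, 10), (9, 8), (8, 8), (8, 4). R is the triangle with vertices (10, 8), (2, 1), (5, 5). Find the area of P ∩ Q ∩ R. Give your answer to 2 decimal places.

3.18

The intersection is the polygon with vertices (8,6.25), (5.429,4), (4.25,4), (5,5), (8,6.8).
By the shoelace formula its area is 3.18.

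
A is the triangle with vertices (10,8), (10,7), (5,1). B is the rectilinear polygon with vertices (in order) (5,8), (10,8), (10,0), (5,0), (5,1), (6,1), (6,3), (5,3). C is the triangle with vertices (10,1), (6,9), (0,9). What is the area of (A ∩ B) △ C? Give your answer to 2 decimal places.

25.29

|A ∩ B| = 2.4.
|(A ∩ B) ∩ C| = 0.5555.
|(A ∩ B) △ C| = 2.4 + 24 − 1.111 = 25.29.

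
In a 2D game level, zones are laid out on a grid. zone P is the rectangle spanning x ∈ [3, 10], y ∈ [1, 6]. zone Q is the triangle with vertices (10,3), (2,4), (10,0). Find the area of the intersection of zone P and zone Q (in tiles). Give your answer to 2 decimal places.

The intersection is the polygon with vertices (10,1), (8,1), (3,3.5), (3,3.875), (10,3).
By the shoelace formula its area is 10.81.

10.81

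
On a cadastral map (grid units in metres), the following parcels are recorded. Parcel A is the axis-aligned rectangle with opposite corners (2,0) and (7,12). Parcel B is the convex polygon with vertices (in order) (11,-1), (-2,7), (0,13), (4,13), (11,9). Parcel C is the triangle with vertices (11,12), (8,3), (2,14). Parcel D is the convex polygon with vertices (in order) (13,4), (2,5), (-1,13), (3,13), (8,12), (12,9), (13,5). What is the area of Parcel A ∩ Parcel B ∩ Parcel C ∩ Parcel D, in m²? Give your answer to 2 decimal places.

13.56

The intersection is the polygon with vertices (7,11.286), (7,4.833), (3.091,12), (5.75,12).
By the shoelace formula its area is 13.56.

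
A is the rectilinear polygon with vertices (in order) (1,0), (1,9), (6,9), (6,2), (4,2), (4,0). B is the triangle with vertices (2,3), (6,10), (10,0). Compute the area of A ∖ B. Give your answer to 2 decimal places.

24.62

|A| = 41, |A∩B| = 16.381.
|A ∖ B| = |A| − |A∩B| = 41 − 16.381 = 24.62.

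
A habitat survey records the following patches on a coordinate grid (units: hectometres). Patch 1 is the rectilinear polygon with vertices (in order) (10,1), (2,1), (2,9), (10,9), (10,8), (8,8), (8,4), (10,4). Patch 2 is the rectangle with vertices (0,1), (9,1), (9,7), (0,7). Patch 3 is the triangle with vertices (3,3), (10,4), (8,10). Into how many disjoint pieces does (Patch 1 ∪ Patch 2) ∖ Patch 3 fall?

(Patch 1 ∪ Patch 2) ∖ Patch 3 splits into 2 disjoint pieces (area 50.3571, area 1.5).

2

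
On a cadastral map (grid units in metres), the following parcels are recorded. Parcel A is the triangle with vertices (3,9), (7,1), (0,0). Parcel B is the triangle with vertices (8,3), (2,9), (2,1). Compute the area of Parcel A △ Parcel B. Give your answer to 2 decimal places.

17.39

|Parcel A| = 30, |Parcel B| = 24, |Parcel A∩Parcel B| = 18.3036.
|Parcel A △ Parcel B| = |Parcel A| + |Parcel B| − 2·|Parcel A∩Parcel B| = 30 + 24 − 36.6071 = 17.39.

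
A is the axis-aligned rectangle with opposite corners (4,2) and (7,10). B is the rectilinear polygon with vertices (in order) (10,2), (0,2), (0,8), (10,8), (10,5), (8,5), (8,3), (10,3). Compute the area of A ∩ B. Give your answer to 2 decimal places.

18.00

The intersection is the polygon with vertices (7,2), (4,2), (4,8), (7,8).
By the shoelace formula its area is 18.00.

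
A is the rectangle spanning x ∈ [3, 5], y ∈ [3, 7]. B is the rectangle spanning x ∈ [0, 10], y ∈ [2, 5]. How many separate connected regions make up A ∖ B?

1

A ∖ B is a single connected region.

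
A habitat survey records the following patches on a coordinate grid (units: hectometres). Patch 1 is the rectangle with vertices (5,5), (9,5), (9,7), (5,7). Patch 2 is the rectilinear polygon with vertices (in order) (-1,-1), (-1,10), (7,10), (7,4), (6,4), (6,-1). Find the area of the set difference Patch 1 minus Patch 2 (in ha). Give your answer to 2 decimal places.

|Patch 1| = 8, |Patch 1∩Patch 2| = 4.
|Patch 1 ∖ Patch 2| = |Patch 1| − |Patch 1∩Patch 2| = 8 − 4 = 4.00.

4.00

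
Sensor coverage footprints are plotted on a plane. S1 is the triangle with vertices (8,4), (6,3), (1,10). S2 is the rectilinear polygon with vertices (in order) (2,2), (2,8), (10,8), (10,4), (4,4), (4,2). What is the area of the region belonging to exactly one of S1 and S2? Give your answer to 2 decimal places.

|S1| = 9.5, |S2| = 36, |S1∩S2| = 7.2381.
|S1 △ S2| = |S1| + |S2| − 2·|S1∩S2| = 9.5 + 36 − 14.4762 = 31.02.

31.02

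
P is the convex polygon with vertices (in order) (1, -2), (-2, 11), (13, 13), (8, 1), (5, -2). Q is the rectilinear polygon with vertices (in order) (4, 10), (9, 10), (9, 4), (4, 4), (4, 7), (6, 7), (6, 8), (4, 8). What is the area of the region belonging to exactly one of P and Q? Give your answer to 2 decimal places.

113.00

|P| = 141, |Q| = 28, |P∩Q| = 28.
|P △ Q| = |P| + |Q| − 2·|P∩Q| = 141 + 28 − 56 = 113.00.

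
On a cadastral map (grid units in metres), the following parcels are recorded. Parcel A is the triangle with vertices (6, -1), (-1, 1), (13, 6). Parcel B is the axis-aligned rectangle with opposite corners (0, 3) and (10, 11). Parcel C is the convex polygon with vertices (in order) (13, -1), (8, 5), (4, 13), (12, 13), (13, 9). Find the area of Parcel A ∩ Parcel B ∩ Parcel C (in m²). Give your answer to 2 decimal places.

The intersection is the polygon with vertices (10,3), (9.667,3), (8.505,4.394), (10,4.929).
By the shoelace formula its area is 1.67.

1.67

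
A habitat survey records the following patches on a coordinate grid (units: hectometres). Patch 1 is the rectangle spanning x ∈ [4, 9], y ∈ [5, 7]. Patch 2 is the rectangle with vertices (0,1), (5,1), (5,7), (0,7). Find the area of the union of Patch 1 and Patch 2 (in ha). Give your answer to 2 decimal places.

38.00

By inclusion–exclusion:
Individual areas: |Patch 1| = 10, |Patch 2| = 30.
|Patch 1∩Patch 2|: x∈[4,5], y∈[5,7] → 1·2 = 2.
|Patch 1 ∪ Patch 2| = 40 − 2 = 38.00.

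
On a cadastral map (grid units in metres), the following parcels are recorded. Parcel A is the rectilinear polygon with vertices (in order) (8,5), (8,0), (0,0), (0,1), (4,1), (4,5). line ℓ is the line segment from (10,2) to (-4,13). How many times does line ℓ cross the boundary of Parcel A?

2

The segment meets the boundary at (6.182,5), (8,3.571).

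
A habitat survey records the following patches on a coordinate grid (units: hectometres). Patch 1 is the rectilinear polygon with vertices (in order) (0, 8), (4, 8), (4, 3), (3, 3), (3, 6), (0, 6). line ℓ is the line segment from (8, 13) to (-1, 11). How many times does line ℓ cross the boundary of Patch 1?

The segment lies entirely outside Patch 1 and never meets its boundary.

0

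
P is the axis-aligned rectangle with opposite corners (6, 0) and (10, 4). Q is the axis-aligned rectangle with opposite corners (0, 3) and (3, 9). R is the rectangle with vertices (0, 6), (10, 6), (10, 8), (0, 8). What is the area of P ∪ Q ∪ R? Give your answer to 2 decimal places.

By inclusion–exclusion:
Individual areas: |P| = 16, |Q| = 18, |R| = 20.
|P∩Q| = 0 (no overlap).
|P∩R| = 0 (no overlap).
|Q∩R|: x∈[0,3], y∈[6,8] → 3·2 = 6.
|P∩Q∩R| = 0.
|P ∪ Q ∪ R| = 54 − 6 + 0 = 48.00.

48.00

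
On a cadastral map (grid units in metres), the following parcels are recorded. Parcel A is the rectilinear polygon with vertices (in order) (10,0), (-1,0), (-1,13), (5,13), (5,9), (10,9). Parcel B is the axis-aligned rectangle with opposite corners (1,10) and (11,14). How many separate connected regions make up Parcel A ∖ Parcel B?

1

Parcel A ∖ Parcel B is a single connected region.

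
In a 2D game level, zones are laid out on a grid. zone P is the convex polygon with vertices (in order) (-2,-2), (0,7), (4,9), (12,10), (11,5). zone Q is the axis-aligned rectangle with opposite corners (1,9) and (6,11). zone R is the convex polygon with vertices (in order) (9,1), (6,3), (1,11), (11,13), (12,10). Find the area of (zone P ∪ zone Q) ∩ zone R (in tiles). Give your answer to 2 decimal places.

|zone P ∪ zone Q| = 95.75.
|(zone P ∪ zone Q) ∩ zone R| = 49.39.

49.39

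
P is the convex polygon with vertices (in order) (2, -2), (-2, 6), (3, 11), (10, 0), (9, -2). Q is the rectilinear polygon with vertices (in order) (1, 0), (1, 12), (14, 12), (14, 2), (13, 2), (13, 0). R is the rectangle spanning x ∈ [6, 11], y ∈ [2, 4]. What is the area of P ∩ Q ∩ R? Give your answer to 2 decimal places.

4.18

The intersection is the polygon with vertices (8.727,2), (6,2), (6,4), (7.455,4).
By the shoelace formula its area is 4.18.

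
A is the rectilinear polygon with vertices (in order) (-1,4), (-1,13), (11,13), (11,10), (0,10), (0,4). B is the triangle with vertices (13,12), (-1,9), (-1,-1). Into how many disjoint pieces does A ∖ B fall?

A ∖ B splits into 2 disjoint pieces (area 31.131, area 0.011).

2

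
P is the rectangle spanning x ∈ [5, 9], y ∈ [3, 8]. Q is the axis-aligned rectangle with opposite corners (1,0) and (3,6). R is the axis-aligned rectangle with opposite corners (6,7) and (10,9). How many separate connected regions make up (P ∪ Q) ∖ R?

(P ∪ Q) ∖ R splits into 2 disjoint pieces (area 17, area 12).

2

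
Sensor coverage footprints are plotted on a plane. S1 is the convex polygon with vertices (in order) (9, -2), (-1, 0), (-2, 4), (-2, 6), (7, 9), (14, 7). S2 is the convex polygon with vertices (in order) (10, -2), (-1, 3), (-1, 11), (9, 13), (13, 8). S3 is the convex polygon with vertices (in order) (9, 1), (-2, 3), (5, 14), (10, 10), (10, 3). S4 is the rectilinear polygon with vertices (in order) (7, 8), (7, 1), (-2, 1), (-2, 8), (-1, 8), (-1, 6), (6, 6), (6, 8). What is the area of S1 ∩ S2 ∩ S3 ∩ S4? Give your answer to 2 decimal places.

The intersection is the polygon with vertices (-0.333,2.697), (-1,3), (-1,4.571), (-0.091,6), (6,6), (6,8), (7,8), (7,1.364).
By the shoelace formula its area is 32.56.

32.56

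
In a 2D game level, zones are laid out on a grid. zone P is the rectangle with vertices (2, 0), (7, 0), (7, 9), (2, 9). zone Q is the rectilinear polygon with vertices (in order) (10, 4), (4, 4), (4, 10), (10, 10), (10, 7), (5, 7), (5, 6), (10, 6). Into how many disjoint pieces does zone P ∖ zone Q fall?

2

zone P ∖ zone Q splits into 2 disjoint pieces (area 30, area 2).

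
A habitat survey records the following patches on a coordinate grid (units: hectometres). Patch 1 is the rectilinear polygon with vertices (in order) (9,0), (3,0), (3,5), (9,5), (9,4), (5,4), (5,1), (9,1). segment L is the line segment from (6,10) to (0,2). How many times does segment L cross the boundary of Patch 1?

0

The segment lies entirely outside Patch 1 and never meets its boundary.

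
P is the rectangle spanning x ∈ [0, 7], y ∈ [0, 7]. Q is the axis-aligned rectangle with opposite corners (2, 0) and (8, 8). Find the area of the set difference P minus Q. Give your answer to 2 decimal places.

|P∩Q|: x∈[2,7], y∈[0,7] → 5·7 = 35.
|P| = 49.
|P ∖ Q| = |P| − |P∩Q| = 49 − 35 = 14.00.

14.00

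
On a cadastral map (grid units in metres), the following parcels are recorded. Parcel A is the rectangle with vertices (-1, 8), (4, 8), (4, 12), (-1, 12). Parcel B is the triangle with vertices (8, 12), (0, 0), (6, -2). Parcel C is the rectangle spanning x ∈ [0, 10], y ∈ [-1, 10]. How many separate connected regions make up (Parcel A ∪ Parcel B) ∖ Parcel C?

3

(Parcel A ∪ Parcel B) ∖ Parcel C splits into 3 disjoint pieces (area 12, area 1.5714, area 1.0476).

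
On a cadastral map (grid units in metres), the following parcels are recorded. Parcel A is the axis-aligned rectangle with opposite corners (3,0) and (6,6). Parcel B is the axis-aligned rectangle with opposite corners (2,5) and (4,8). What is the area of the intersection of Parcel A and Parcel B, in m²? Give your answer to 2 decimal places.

1.00

|Parcel A∩Parcel B|: x∈[3,4], y∈[5,6] → 1·1 = 1.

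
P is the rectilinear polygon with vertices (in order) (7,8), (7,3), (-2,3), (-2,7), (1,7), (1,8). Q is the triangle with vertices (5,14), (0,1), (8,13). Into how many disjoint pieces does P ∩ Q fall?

1

P ∩ Q is a single connected region.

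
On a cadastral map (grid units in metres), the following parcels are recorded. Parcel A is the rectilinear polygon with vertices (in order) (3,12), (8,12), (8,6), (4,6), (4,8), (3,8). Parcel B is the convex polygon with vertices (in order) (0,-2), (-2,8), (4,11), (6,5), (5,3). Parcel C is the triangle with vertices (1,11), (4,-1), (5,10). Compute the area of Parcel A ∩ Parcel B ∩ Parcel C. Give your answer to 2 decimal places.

The intersection is the polygon with vertices (4,8), (3,8), (3,10.5), (4.273,10.182), (4.857,8.429), (4.636,6), (4,6).
By the shoelace formula its area is 5.19.

5.19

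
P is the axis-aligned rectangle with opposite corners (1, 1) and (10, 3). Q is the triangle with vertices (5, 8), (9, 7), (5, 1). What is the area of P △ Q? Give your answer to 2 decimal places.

|P| = 18, |Q| = 14, |P∩Q| = 1.3333.
|P △ Q| = |P| + |Q| − 2·|P∩Q| = 18 + 14 − 2.6667 = 29.33.

29.33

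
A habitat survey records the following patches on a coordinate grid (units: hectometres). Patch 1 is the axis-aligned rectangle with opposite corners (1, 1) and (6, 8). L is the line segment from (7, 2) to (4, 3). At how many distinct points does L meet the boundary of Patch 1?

The segment meets the boundary at (6,2.333).

1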